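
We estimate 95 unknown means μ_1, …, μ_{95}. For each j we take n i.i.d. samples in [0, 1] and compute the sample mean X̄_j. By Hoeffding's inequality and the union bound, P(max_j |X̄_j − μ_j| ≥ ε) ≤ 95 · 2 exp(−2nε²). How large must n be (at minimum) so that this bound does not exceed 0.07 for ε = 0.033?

Need 2·95·exp(−2nε²) ≤ 0.07, i.e. exp(−2nε²) ≤ 0.07/190.
So 2nε² ≥ ln(190/0.07) = 7.906284.
Hence n ≥ 7.906284/(2·0.033²) = 3630.066.
The smallest integer n is 3631.

3631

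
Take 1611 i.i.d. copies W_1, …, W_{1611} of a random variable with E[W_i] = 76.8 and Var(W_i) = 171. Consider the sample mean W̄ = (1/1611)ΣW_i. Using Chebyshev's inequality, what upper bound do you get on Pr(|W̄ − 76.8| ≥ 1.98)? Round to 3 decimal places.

0.027

Var(W̄) = Var(W_i)/n = 171/1611 = 0.10615.
Chebyshev: Pr(|W̄ − 76.8| ≥ 1.98) ≤ Var(W̄)/(1.98)² = 171/(1611·1.98²) = 0.0271.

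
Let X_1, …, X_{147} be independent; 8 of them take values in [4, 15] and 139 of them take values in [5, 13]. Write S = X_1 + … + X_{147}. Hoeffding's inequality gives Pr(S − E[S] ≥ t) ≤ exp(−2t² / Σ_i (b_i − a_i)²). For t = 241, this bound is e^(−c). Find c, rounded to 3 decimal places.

11.776

Σ(b_i − a_i)² = 8·11² + 139·8² = 9864.
c = 2t² / 9864 = 2·241² / 9864 = 11.7764.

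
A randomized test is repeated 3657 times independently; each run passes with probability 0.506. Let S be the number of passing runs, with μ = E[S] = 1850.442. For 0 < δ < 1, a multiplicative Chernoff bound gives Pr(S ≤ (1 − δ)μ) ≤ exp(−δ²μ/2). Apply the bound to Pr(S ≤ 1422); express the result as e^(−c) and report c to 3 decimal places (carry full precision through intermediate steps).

Write 1422 = (1 − δ)μ, so δ = 1 − 1422/1850.442 = 0.231535…
Then the exponent is δ²μ/2 = (μ − 1422)²/(2μ) = 49.599649.

49.600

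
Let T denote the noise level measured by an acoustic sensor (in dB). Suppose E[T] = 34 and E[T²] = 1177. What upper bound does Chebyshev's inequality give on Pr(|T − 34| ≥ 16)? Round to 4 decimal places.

0.0820

Var(T) = E[T²] − (E[T])² = 1177 − 1156 = 21.
Chebyshev's inequality: Pr(|T − μ| ≥ t) ≤ Var(T)/t² = 21/256 = 0.0820.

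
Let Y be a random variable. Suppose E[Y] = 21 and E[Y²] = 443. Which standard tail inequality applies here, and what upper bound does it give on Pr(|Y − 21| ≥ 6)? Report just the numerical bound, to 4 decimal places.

The first two moments determine the variance, so Chebyshev's inequality is the sharpest standard bound available.
Var(Y) = E[Y²] − (E[Y])² = 443 − 441 = 2.
Chebyshev's inequality: Pr(|Y − μ| ≥ t) ≤ Var(Y)/t² = 2/36 = 0.0556.

0.0556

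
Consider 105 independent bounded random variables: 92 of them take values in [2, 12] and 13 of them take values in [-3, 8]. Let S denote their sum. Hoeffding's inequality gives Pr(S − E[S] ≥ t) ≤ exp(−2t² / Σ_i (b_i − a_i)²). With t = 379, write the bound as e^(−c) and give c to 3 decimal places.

26.667

Σ(b_i − a_i)² = 92·10² + 13·11² = 10773.
c = 2t² / 10773 = 2·379² / 10773 = 26.6669.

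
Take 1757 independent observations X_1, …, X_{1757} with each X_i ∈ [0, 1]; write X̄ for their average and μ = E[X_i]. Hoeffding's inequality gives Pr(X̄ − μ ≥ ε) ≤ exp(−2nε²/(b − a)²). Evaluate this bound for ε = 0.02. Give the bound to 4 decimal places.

0.2452

Exponent: 2nε²/(b − a)² = 2·1757·0.02² / 1² = 1.40560.
Bound = exp(−1.40560) = 0.24522.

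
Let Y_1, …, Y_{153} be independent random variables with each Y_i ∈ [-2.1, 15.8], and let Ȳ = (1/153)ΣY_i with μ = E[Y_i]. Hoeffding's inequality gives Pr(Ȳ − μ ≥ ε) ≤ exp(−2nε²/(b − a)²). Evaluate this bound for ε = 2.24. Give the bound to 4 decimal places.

Exponent: 2nε²/(b − a)² = 2·153·2.24² / 17.9² = 4.79194.
Bound = exp(−4.79194) = 0.00830.

0.0083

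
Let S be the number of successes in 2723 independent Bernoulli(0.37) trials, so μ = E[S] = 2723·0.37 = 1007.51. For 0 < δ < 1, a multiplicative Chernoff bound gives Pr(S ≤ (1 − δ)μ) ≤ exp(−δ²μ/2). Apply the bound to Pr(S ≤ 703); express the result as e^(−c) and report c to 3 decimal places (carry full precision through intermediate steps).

Write 703 = (1 − δ)μ, so δ = 1 − 703/1007.51 = 0.3022402…
Then the exponent is δ²μ/2 = (μ − 703)²/(2μ) = 46.017578.

46.018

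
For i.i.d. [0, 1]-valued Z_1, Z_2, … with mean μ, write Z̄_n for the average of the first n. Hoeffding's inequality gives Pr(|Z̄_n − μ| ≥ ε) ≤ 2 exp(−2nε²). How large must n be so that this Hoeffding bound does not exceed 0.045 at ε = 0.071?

Require 2·exp(−2nε²) ≤ 0.045, i.e. 2nε² ≥ ln(2/0.045) = 3.794240.
So n ≥ 3.794240 / (2·0.071²) = 376.338.
The smallest integer n is 377.

377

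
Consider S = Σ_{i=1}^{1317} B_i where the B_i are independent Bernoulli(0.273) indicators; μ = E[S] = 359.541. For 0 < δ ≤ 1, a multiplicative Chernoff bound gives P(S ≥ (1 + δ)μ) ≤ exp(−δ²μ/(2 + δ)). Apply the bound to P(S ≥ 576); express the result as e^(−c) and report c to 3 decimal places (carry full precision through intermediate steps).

50.083

Write 576 = (1 + δ)μ, so δ = 576/359.541 − 1 = 0.6020426…
Then the exponent is δ²μ/(2 + δ) = (576 − μ)² / (μ·(2 + δ)) = 50.082785.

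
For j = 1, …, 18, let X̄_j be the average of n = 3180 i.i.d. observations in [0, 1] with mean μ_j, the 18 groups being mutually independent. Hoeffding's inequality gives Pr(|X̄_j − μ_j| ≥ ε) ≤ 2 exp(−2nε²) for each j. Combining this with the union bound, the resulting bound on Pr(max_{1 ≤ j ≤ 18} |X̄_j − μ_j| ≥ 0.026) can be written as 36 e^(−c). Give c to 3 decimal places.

Union bound over the 18 events: Pr(max_{1 ≤ j ≤ 18} |X̄_j − μ_j| ≥ 0.026) ≤ 18·2·exp(−2nε²) = 36 exp(−2·3180·0.026²).
So c = 2·3180·0.026² = 4.2994.

4.299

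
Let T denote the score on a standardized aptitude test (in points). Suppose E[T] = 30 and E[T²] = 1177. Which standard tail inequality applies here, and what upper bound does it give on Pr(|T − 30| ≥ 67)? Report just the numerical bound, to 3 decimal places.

The first two moments determine the variance, so Chebyshev's inequality is the sharpest standard bound available.
Var(T) = E[T²] − (E[T])² = 1177 − 900 = 277.
Chebyshev's inequality: Pr(|T − μ| ≥ t) ≤ Var(T)/t² = 277/4489 = 0.0617.

0.062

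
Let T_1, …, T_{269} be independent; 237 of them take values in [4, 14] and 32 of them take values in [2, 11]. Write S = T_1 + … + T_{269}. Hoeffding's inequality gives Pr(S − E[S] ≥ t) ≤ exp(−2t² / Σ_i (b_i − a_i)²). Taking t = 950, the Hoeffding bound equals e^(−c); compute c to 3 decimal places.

Σ(b_i − a_i)² = 237·10² + 32·9² = 26292.
c = 2t² / 26292 = 2·950² / 26292 = 68.6521.

68.652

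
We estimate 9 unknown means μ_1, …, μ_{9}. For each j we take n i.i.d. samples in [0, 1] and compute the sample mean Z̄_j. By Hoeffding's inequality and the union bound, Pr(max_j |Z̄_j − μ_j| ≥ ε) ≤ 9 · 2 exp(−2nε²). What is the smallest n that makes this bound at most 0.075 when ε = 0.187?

Need 2·9·exp(−2nε²) ≤ 0.075, i.e. exp(−2nε²) ≤ 0.075/18.
So 2nε² ≥ ln(18/0.075) = 5.480639.
Hence n ≥ 5.480639/(2·0.187²) = 78.364.
The smallest integer n is 79.

79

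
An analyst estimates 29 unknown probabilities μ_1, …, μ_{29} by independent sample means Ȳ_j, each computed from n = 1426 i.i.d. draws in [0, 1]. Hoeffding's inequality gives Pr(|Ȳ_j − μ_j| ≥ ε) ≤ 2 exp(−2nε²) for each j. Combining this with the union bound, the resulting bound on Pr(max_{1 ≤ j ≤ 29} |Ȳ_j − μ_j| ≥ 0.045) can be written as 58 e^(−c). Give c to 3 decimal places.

5.775

Union bound over the 29 events: Pr(max_{1 ≤ j ≤ 29} |Ȳ_j − μ_j| ≥ 0.045) ≤ 29·2·exp(−2nε²) = 58 exp(−2·1426·0.045²).
So c = 2·1426·0.045² = 5.7753.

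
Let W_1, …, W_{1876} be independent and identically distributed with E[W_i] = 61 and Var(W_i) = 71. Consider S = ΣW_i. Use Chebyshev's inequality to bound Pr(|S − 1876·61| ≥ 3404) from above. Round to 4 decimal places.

0.0115

Var(S) = n·Var(W_i) = 1876·71 = 133196.
Chebyshev: Pr(|S − 1876·61| ≥ 3404) ≤ Var(S)/3404² = 133196/11587216 = 0.0115.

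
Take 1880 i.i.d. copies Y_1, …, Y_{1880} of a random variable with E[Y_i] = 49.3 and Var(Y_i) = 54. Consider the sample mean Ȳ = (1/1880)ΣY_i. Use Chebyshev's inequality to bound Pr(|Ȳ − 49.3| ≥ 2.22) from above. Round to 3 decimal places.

Var(Ȳ) = Var(Y_i)/n = 54/1880 = 0.028723.
Chebyshev: Pr(|Ȳ − 49.3| ≥ 2.22) ≤ Var(Ȳ)/(2.22)² = 54/(1880·2.22²) = 0.0058.

0.006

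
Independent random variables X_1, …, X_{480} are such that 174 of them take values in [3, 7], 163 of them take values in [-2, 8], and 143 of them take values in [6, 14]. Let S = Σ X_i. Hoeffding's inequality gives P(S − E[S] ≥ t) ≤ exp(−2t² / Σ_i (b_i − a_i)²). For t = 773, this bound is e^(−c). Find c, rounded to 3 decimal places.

42.324

Σ(b_i − a_i)² = 174·4² + 163·10² + 143·8² = 28236.
c = 2t² / 28236 = 2·773² / 28236 = 42.3239.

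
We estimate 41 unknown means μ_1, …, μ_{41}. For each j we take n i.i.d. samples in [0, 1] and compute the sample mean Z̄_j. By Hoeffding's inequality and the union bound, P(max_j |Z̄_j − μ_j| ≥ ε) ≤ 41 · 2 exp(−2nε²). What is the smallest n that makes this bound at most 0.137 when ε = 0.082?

Need 2·41·exp(−2nε²) ≤ 0.137, i.e. exp(−2nε²) ≤ 0.137/82.
So 2nε² ≥ ln(82/0.137) = 6.394494.
Hence n ≥ 6.394494/(2·0.082²) = 475.498.
The smallest integer n is 476.

476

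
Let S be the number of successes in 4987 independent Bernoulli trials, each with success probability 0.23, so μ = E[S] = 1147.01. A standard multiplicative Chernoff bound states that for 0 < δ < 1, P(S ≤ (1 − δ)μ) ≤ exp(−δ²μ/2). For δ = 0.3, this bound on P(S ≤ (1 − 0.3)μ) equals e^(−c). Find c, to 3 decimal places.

51.615

c = δ²μ/2 = 0.3²·1147.01/2 = 51.6155.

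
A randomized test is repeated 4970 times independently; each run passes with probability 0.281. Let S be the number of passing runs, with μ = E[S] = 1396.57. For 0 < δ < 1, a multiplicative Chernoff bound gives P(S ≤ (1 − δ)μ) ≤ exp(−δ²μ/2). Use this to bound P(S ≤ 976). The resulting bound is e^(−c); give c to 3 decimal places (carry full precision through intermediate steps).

63.326

Write 976 = (1 − δ)μ, so δ = 1 − 976/1396.57 = 0.3011449…
Then the exponent is δ²μ/2 = (μ − 976)²/(2μ) = 63.326265.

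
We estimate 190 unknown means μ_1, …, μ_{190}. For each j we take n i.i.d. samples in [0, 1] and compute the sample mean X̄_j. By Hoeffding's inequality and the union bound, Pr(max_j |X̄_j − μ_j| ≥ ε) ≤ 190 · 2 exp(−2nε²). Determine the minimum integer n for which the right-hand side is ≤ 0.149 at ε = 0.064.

Need 2·190·exp(−2nε²) ≤ 0.149, i.e. exp(−2nε²) ≤ 0.149/380.
So 2nε² ≥ ln(380/0.149) = 7.843980.
Hence n ≥ 7.843980/(2·0.064²) = 957.517.
The smallest integer n is 958.

958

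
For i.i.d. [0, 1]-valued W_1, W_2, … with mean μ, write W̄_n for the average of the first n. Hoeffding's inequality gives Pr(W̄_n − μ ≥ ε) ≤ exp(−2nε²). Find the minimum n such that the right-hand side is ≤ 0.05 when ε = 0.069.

Require exp(−2nε²) ≤ 0.05, i.e. 2nε² ≥ ln(1/0.05) = 2.995732.
So n ≥ 2.995732 / (2·0.069²) = 314.612.
The smallest integer n is 315.

315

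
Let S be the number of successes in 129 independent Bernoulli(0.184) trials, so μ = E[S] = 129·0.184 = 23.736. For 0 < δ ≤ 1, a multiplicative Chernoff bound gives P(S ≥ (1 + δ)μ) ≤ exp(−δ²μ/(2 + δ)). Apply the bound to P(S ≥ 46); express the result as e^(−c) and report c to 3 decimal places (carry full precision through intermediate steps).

7.108

Write 46 = (1 + δ)μ, so δ = 46/23.736 − 1 = 0.9379845…
Then the exponent is δ²μ/(2 + δ) = (46 − μ)² / (μ·(2 + δ)) = 7.108032.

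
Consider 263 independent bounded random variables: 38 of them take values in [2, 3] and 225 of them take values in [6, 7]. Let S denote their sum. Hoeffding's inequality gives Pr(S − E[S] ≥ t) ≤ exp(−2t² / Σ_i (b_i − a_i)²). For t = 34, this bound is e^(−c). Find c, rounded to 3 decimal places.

8.791

Σ(b_i − a_i)² = 38·1² + 225·1² = 263.
c = 2t² / 263 = 2·34² / 263 = 8.7909.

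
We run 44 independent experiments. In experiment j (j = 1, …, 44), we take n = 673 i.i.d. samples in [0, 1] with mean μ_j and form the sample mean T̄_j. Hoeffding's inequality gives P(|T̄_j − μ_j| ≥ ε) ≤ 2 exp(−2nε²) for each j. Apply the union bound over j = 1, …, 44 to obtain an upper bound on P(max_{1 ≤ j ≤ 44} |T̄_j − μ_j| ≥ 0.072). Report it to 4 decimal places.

0.0821

Per-experiment Hoeffding bound: 2·exp(−2·673·0.072²) = 2·exp(−6.97766) = 0.001865.
Union bound over 44 events: 44·0.001865 = 0.08206.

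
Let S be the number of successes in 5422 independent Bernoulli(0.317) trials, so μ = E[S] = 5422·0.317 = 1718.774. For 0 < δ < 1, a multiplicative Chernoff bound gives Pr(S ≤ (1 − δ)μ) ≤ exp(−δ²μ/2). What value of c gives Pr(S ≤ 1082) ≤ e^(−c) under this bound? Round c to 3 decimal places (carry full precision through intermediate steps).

117.956

Write 1082 = (1 − δ)μ, so δ = 1 − 1082/1718.774 = 0.3704815…
Then the exponent is δ²μ/2 = (μ − 1082)²/(2μ) = 117.956499.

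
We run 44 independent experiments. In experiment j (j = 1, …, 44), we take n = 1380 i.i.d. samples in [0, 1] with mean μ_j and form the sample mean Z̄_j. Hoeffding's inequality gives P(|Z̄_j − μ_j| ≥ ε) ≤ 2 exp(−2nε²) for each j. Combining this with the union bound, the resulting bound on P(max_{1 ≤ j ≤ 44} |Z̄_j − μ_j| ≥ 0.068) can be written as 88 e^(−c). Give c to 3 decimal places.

12.762

Union bound over the 44 events: P(max_{1 ≤ j ≤ 44} |Z̄_j − μ_j| ≥ 0.068) ≤ 44·2·exp(−2nε²) = 88 exp(−2·1380·0.068²).
So c = 2·1380·0.068² = 12.7622.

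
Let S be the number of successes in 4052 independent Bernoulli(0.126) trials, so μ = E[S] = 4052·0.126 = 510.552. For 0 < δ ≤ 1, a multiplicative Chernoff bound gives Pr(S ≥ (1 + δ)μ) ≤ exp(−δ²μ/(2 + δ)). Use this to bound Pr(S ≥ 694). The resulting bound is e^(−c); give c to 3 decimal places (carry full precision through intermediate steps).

Write 694 = (1 + δ)μ, so δ = 694/510.552 − 1 = 0.3593131…
Then the exponent is δ²μ/(2 + δ) = (694 − μ)² / (μ·(2 + δ)) = 27.938328.

27.938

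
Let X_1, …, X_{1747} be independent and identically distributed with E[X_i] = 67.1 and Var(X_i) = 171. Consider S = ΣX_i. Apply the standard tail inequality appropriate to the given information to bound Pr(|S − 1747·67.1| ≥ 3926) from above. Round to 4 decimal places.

0.0194

With mean and variance of each term known, Chebyshev's inequality bounds the deviation of the sum (or sample mean).
Var(S) = n·Var(X_i) = 1747·171 = 298737.
Chebyshev: Pr(|S − 1747·67.1| ≥ 3926) ≤ Var(S)/3926² = 298737/15413476 = 0.0194.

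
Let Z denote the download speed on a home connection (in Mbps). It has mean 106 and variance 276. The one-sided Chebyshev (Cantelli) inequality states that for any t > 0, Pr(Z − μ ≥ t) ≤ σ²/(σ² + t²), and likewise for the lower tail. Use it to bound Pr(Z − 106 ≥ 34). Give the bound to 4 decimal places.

Here σ² = 276 and t = 34, so σ² + t² = 1432.
Cantelli's bound: 276/1432 = 0.1927.

0.1927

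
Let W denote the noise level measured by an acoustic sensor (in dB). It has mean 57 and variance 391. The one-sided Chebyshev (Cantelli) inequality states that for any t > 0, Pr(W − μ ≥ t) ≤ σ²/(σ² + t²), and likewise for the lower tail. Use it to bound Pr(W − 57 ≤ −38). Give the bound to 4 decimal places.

Here σ² = 391 and t = 38, so σ² + t² = 1835.
Cantelli's bound: 391/1835 = 0.2131.

0.2131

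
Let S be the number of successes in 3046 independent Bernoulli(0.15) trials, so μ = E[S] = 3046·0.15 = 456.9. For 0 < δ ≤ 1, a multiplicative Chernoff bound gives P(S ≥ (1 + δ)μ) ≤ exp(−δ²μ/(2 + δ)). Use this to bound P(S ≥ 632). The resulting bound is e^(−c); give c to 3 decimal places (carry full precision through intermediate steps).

Write 632 = (1 + δ)μ, so δ = 632/456.9 − 1 = 0.3832348…
Then the exponent is δ²μ/(2 + δ) = (632 − μ)² / (μ·(2 + δ)) = 28.156865.

28.157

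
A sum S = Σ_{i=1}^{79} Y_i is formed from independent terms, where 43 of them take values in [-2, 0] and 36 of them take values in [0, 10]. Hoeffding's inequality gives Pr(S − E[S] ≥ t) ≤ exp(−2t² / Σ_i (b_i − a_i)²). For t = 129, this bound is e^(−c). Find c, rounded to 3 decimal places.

8.823

Σ(b_i − a_i)² = 43·2² + 36·10² = 3772.
c = 2t² / 3772 = 2·129² / 3772 = 8.8234.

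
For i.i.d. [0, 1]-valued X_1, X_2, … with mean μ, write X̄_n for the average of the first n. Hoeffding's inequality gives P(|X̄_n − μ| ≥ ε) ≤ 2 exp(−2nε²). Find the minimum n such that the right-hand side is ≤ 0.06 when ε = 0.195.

Require 2·exp(−2nε²) ≤ 0.06, i.e. 2nε² ≥ ln(2/0.06) = 3.506558.
So n ≥ 3.506558 / (2·0.195²) = 46.109.
The smallest integer n is 47.

47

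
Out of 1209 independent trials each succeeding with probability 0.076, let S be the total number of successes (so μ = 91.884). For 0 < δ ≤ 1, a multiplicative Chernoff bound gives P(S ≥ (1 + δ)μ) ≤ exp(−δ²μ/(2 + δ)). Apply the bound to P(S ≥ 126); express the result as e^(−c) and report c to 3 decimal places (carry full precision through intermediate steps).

Write 126 = (1 + δ)μ, so δ = 126/91.884 − 1 = 0.3712942…
Then the exponent is δ²μ/(2 + δ) = (126 − μ)² / (μ·(2 + δ)) = 5.341840.

5.342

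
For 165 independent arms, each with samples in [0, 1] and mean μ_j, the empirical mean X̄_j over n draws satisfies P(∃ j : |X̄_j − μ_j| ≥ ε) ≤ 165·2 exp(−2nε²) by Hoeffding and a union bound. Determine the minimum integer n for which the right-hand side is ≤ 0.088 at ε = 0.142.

Need 2·165·exp(−2nε²) ≤ 0.088, i.e. exp(−2nε²) ≤ 0.088/330.
So 2nε² ≥ ln(330/0.088) = 8.229511.
Hence n ≥ 8.229511/(2·0.142²) = 204.064.
The smallest integer n is 205.

205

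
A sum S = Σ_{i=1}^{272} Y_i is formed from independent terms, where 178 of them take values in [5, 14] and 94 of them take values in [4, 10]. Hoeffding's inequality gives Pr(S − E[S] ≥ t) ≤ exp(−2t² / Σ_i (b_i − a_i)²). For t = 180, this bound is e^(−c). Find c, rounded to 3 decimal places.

Σ(b_i − a_i)² = 178·9² + 94·6² = 17802.
c = 2t² / 17802 = 2·180² / 17802 = 3.6400.

3.640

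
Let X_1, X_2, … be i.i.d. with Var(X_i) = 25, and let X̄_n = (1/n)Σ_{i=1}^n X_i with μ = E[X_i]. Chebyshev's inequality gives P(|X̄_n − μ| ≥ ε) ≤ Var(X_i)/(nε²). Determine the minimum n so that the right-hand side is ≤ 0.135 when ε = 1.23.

Require 25/(n·1.23²) ≤ 0.135, i.e. n ≥ 25/(0.135·1.23²) = 122.404.
The smallest integer n is 123.

123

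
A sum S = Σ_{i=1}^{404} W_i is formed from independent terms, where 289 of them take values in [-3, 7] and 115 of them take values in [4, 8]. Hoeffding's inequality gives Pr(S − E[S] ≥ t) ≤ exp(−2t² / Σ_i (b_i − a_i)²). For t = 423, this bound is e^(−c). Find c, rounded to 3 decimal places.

Σ(b_i − a_i)² = 289·10² + 115·4² = 30740.
c = 2t² / 30740 = 2·423² / 30740 = 11.6414.

11.641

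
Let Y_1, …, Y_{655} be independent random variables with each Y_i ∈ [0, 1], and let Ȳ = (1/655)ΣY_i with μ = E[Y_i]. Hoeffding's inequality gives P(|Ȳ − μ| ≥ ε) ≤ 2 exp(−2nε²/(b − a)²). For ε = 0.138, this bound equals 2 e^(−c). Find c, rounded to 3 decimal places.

c = 2nε²/(b − a)² = 2·655·0.138² / 1² = 24.9476.

24.948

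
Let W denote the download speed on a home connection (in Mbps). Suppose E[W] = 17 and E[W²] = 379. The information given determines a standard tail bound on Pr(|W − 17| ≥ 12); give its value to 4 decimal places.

0.6250

The first two moments determine the variance, so Chebyshev's inequality is the sharpest standard bound available.
Var(W) = E[W²] − (E[W])² = 379 − 289 = 90.
Chebyshev's inequality: Pr(|W − μ| ≥ t) ≤ Var(W)/t² = 90/144 = 0.6250.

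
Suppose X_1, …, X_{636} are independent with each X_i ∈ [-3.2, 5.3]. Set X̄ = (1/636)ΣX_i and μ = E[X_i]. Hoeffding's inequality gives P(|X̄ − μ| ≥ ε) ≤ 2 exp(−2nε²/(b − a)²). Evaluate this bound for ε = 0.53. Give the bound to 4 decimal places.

Exponent: 2nε²/(b − a)² = 2·636·0.53² / 8.5² = 4.94540.
Bound = 2·exp(−4.94540) = 0.01423.

0.0142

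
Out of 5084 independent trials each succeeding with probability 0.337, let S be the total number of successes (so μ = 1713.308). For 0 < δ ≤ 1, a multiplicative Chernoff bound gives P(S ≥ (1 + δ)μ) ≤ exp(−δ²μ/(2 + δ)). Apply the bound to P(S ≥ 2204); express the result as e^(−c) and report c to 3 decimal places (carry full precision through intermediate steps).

61.465

Write 2204 = (1 + δ)μ, so δ = 2204/1713.308 − 1 = 0.2864003…
Then the exponent is δ²μ/(2 + δ) = (2204 − μ)² / (μ·(2 + δ)) = 61.465333.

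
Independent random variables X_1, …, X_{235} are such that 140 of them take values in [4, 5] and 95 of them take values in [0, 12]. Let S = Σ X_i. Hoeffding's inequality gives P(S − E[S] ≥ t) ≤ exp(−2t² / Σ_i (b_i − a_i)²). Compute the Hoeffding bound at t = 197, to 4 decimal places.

Σ(b_i − a_i)² = 140·1² + 95·12² = 13820.
Exponent = 2·197² / 13820 = 5.61635.
Bound = exp(−5.61635) = 0.00364.

0.0036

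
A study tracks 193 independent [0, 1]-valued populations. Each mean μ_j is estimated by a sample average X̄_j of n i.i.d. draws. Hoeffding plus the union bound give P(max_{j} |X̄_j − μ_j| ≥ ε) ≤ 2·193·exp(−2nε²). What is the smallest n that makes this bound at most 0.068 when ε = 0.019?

Need 2·193·exp(−2nε²) ≤ 0.068, i.e. exp(−2nε²) ≤ 0.068/386.
So 2nε² ≥ ln(386/0.068) = 8.644085.
Hence n ≥ 8.644085/(2·0.019²) = 11972.417.
The smallest integer n is 11973.

11973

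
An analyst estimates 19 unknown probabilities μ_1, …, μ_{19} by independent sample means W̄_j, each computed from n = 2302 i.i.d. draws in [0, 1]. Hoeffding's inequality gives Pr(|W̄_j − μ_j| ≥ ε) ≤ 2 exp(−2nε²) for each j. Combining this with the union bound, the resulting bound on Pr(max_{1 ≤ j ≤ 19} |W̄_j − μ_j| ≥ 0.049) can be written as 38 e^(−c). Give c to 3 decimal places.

Union bound over the 19 events: Pr(max_{1 ≤ j ≤ 19} |W̄_j − μ_j| ≥ 0.049) ≤ 19·2·exp(−2nε²) = 38 exp(−2·2302·0.049²).
So c = 2·2302·0.049² = 11.0542.

11.054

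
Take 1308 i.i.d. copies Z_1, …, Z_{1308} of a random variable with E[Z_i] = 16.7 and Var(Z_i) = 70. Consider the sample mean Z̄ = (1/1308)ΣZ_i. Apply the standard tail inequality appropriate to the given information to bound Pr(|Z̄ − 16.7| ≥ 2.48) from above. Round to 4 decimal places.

0.0087

With mean and variance of each term known, Chebyshev's inequality bounds the deviation of the sum (or sample mean).
Var(Z̄) = Var(Z_i)/n = 70/1308 = 0.053517.
Chebyshev: Pr(|Z̄ − 16.7| ≥ 2.48) ≤ Var(Z̄)/(2.48)² = 70/(1308·2.48²) = 0.0087.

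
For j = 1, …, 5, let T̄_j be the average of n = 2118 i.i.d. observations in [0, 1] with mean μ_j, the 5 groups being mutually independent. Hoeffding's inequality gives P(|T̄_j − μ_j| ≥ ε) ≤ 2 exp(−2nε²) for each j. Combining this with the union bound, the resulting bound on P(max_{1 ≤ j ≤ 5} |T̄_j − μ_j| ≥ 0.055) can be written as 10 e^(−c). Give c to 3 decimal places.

Union bound over the 5 events: P(max_{1 ≤ j ≤ 5} |T̄_j − μ_j| ≥ 0.055) ≤ 5·2·exp(−2nε²) = 10 exp(−2·2118·0.055²).
So c = 2·2118·0.055² = 12.8139.

12.814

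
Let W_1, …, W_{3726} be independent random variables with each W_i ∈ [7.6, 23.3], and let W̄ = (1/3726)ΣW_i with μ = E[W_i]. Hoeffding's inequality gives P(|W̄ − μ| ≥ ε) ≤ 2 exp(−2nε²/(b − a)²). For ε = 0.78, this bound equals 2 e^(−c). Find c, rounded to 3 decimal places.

18.393

c = 2nε²/(b − a)² = 2·3726·0.78² / 15.7² = 18.3934.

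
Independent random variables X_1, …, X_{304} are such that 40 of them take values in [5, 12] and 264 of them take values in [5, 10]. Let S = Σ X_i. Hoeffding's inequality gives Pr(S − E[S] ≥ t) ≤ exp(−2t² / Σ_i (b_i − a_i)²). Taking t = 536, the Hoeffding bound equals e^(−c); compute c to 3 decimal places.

67.125

Σ(b_i − a_i)² = 40·7² + 264·5² = 8560.
c = 2t² / 8560 = 2·536² / 8560 = 67.1252.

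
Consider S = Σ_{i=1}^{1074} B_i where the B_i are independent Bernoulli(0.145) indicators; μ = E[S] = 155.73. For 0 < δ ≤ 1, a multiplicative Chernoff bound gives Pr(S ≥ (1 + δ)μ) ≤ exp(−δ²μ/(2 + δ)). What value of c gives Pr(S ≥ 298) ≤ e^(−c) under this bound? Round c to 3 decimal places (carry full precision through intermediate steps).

44.610

Write 298 = (1 + δ)μ, so δ = 298/155.73 − 1 = 0.9135684…
Then the exponent is δ²μ/(2 + δ) = (298 − μ)² / (μ·(2 + δ)) = 44.609686.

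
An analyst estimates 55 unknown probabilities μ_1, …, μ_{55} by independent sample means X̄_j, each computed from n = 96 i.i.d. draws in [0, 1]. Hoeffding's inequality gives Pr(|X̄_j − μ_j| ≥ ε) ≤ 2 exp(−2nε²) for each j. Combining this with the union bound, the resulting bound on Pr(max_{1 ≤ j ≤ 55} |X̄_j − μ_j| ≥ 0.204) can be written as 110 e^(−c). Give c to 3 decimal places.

7.990

Union bound over the 55 events: Pr(max_{1 ≤ j ≤ 55} |X̄_j − μ_j| ≥ 0.204) ≤ 55·2·exp(−2nε²) = 110 exp(−2·96·0.204²).
So c = 2·96·0.204² = 7.9903.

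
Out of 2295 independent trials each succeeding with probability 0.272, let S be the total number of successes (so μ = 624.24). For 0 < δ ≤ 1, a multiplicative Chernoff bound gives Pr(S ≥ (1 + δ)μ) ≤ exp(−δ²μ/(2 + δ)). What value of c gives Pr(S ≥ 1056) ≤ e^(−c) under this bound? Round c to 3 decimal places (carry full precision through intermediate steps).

110.946

Write 1056 = (1 + δ)μ, so δ = 1056/624.24 − 1 = 0.6916571…
Then the exponent is δ²μ/(2 + δ) = (1056 − μ)² / (μ·(2 + δ)) = 110.946471.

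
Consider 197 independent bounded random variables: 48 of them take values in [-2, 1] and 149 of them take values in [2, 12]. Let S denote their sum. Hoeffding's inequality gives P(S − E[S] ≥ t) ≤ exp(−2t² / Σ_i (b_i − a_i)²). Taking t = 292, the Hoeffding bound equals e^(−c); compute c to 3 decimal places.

Σ(b_i − a_i)² = 48·3² + 149·10² = 15332.
c = 2t² / 15332 = 2·292² / 15332 = 11.1224.

11.122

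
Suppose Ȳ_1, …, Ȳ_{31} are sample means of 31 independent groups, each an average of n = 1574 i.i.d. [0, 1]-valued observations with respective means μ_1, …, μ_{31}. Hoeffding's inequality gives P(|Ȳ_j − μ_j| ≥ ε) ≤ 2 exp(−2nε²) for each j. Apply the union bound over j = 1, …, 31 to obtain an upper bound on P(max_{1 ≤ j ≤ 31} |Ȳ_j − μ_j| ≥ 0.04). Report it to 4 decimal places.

Per-experiment Hoeffding bound: 2·exp(−2·1574·0.04²) = 2·exp(−5.03680) = 0.012989.
Union bound over 31 events: 31·0.012989 = 0.40266.

0.4027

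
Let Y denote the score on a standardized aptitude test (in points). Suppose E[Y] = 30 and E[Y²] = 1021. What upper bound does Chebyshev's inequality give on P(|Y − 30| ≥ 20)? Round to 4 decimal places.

0.3025

Var(Y) = E[Y²] − (E[Y])² = 1021 − 900 = 121.
Chebyshev's inequality: P(|Y − μ| ≥ t) ≤ Var(Y)/t² = 121/400 = 0.3025.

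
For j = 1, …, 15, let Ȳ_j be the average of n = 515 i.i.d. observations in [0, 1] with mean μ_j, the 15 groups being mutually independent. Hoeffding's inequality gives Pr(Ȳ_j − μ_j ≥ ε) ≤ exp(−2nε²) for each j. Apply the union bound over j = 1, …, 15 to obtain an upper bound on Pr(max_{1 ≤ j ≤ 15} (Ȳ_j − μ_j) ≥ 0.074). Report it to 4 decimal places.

0.0533

Per-experiment Hoeffding bound: exp(−2·515·0.074²) = exp(−5.64028) = 0.0035519.
Union bound over 15 events: 15·0.0035519 = 0.05328.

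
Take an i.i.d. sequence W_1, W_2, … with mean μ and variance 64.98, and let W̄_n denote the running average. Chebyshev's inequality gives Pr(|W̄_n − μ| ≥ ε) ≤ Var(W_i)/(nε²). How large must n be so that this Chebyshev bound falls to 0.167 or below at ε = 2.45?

Require 64.98/(n·2.45²) ≤ 0.167, i.e. n ≥ 64.98/(0.167·2.45²) = 64.823.
The smallest integer n is 65.

65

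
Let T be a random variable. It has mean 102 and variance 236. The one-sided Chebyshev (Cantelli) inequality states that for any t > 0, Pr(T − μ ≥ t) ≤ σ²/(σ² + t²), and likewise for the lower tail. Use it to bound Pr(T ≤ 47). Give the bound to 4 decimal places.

0.0724

Here σ² = 236 and t = 55, so σ² + t² = 3261.
Cantelli's bound: 236/3261 = 0.0724.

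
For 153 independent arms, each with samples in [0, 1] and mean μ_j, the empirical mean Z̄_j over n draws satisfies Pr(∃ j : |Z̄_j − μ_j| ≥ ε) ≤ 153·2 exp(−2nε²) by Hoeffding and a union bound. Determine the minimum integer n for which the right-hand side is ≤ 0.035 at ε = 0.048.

Need 2·153·exp(−2nε²) ≤ 0.035, i.e. exp(−2nε²) ≤ 0.035/306.
So 2nε² ≥ ln(306/0.035) = 9.075992.
Hence n ≥ 9.075992/(2·0.048²) = 1969.616.
The smallest integer n is 1970.

1970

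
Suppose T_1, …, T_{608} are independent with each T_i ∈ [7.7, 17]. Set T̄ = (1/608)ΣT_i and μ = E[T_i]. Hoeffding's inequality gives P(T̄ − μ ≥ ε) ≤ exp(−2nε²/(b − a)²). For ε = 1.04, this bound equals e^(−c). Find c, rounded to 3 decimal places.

15.207

c = 2nε²/(b − a)² = 2·608·1.04² / 9.3² = 15.2067.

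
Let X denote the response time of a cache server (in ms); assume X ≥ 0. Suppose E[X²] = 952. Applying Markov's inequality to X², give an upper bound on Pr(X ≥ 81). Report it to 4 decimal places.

Since X ≥ 0, the event {X ≥ 81} is the same as {X² ≥ 6561}.
Markov's inequality applied to X² gives Pr(X² ≥ 6561) ≤ E[X²]/6561 = 952/6561 = 0.1451.

0.1451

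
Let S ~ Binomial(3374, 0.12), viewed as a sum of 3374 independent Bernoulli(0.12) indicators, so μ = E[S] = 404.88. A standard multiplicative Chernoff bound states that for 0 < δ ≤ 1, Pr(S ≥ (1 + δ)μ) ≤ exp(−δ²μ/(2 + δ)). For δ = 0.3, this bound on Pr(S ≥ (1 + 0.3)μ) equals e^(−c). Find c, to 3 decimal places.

c = δ²μ/(2 + δ) = 0.3²·404.88/(2 + 0.3) = 15.8431.

15.843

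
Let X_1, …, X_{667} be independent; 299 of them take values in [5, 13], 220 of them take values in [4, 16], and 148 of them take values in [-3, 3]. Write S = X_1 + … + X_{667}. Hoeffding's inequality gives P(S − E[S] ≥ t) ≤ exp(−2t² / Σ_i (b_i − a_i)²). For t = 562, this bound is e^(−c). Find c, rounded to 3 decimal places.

11.251

Σ(b_i − a_i)² = 299·8² + 220·12² + 148·6² = 56144.
c = 2t² / 56144 = 2·562² / 56144 = 11.2512.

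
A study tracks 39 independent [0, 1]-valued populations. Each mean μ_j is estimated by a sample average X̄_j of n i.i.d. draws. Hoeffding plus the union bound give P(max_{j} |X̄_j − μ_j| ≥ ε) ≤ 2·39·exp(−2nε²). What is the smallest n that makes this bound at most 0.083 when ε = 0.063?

863

Need 2·39·exp(−2nε²) ≤ 0.083, i.e. exp(−2nε²) ≤ 0.083/78.
So 2nε² ≥ ln(78/0.083) = 6.845623.
Hence n ≥ 6.845623/(2·0.063²) = 862.386.
The smallest integer n is 863.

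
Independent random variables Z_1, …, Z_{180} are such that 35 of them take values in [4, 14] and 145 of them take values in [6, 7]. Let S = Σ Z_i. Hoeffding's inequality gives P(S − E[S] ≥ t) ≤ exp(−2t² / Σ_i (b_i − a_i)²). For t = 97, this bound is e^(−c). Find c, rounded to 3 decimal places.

Σ(b_i − a_i)² = 35·10² + 145·1² = 3645.
c = 2t² / 3645 = 2·97² / 3645 = 5.1627.

5.163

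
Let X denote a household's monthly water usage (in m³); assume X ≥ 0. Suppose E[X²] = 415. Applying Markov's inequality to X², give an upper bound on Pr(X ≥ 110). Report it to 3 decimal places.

0.034

Since X ≥ 0, the event {X ≥ 110} is the same as {X² ≥ 12100}.
Markov's inequality applied to X² gives Pr(X² ≥ 12100) ≤ E[X²]/12100 = 415/12100 = 0.0343.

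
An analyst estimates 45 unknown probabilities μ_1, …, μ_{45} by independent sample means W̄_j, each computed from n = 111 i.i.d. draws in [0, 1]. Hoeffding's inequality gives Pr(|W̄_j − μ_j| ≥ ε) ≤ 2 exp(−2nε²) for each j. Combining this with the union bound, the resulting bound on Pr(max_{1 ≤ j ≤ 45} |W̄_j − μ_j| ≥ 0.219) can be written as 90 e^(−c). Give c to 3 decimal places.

Union bound over the 45 events: Pr(max_{1 ≤ j ≤ 45} |W̄_j − μ_j| ≥ 0.219) ≤ 45·2·exp(−2nε²) = 90 exp(−2·111·0.219²).
So c = 2·111·0.219² = 10.6473.

10.647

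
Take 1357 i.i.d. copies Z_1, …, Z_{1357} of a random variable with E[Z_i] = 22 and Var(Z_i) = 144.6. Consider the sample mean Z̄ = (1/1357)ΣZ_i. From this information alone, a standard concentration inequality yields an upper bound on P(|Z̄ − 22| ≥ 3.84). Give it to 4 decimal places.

0.0072

With mean and variance of each term known, Chebyshev's inequality bounds the deviation of the sum (or sample mean).
Var(Z̄) = Var(Z_i)/n = 144.6/1357 = 0.10656.
Chebyshev: P(|Z̄ − 22| ≥ 3.84) ≤ Var(Z̄)/(3.84)² = 144.6/(1357·3.84²) = 0.0072.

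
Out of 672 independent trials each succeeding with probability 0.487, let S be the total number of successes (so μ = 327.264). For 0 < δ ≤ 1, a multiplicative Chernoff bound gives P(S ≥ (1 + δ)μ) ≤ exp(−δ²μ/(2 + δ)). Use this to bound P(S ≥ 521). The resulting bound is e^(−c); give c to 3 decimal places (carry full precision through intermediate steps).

Write 521 = (1 + δ)μ, so δ = 521/327.264 − 1 = 0.5919869…
Then the exponent is δ²μ/(2 + δ) = (521 − μ)² / (μ·(2 + δ)) = 44.247590.

44.248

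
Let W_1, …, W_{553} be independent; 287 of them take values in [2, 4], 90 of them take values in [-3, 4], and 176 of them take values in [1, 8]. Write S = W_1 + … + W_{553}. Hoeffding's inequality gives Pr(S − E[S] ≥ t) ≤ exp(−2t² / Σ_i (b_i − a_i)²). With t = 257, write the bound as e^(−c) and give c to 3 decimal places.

9.314

Σ(b_i − a_i)² = 287·2² + 90·7² + 176·7² = 14182.
c = 2t² / 14182 = 2·257² / 14182 = 9.3145.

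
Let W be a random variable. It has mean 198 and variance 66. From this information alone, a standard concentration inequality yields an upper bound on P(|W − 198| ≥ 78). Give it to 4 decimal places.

Mean and variance are known, so Chebyshev's inequality applies.
Chebyshev: P(|W − μ| ≥ t) ≤ Var(W)/t².
Bound = 66 / 6084 = 0.0108.

0.0108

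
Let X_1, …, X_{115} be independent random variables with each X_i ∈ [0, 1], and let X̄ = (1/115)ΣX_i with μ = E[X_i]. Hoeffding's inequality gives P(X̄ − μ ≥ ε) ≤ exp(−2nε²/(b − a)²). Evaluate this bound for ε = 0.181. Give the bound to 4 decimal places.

0.0005

Exponent: 2nε²/(b − a)² = 2·115·0.181² / 1² = 7.53503.
Bound = exp(−7.53503) = 0.00053.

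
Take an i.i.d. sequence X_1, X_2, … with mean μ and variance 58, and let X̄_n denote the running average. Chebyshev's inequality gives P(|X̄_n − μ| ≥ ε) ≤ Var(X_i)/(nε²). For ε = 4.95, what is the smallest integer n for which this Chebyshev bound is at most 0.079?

30

Require 58/(n·4.95²) ≤ 0.079, i.e. n ≥ 58/(0.079·4.95²) = 29.963.
The smallest integer n is 30.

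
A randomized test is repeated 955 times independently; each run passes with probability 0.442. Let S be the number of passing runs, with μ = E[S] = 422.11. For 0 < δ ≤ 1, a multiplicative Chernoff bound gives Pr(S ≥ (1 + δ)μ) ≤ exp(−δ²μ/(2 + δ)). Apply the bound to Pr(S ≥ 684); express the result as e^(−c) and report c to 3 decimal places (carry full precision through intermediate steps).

Write 684 = (1 + δ)μ, so δ = 684/422.11 − 1 = 0.6204307…
Then the exponent is δ²μ/(2 + δ) = (684 − μ)² / (μ·(2 + δ)) = 62.006828.

62.007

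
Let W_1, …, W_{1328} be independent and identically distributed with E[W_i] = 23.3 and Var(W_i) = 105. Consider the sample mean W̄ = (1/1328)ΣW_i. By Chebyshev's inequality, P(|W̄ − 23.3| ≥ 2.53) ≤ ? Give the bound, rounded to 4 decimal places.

Var(W̄) = Var(W_i)/n = 105/1328 = 0.079066.
Chebyshev: P(|W̄ − 23.3| ≥ 2.53) ≤ Var(W̄)/(2.53)² = 105/(1328·2.53²) = 0.0124.

0.0124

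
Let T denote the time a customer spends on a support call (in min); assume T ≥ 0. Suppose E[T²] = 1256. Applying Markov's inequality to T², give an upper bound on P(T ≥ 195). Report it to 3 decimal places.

Since T ≥ 0, the event {T ≥ 195} is the same as {T² ≥ 38025}.
Markov's inequality applied to T² gives P(T² ≥ 38025) ≤ E[T²]/38025 = 1256/38025 = 0.0330.

0.033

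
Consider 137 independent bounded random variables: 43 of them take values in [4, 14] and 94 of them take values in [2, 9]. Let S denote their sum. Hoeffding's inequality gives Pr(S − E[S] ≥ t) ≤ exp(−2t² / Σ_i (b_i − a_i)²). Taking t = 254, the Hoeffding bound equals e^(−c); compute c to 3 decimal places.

14.488

Σ(b_i − a_i)² = 43·10² + 94·7² = 8906.
c = 2t² / 8906 = 2·254² / 8906 = 14.4882.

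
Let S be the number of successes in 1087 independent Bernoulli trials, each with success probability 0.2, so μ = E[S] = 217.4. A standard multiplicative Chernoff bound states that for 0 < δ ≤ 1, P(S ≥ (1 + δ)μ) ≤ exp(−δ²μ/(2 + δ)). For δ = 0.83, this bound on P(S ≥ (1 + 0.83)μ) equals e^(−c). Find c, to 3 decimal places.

52.921

c = δ²μ/(2 + δ) = 0.83²·217.4/(2 + 0.83) = 52.9212.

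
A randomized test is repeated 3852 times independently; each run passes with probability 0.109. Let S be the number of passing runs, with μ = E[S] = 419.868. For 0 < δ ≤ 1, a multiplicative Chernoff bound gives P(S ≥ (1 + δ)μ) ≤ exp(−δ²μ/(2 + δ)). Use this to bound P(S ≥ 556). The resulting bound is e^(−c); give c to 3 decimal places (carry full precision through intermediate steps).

Write 556 = (1 + δ)μ, so δ = 556/419.868 − 1 = 0.3242257…
Then the exponent is δ²μ/(2 + δ) = (556 − μ)² / (μ·(2 + δ)) = 18.990193.

18.990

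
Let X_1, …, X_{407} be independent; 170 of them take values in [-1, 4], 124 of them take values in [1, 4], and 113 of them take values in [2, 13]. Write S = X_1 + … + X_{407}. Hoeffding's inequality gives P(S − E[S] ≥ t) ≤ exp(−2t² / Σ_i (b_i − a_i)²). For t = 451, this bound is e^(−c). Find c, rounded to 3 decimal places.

21.367

Σ(b_i − a_i)² = 170·5² + 124·3² + 113·11² = 19039.
c = 2t² / 19039 = 2·451² / 19039 = 21.3668.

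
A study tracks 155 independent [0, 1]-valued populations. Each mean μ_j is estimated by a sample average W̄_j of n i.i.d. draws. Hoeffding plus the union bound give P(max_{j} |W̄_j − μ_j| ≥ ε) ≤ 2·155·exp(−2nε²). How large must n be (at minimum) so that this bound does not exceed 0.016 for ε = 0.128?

302

Need 2·155·exp(−2nε²) ≤ 0.016, i.e. exp(−2nε²) ≤ 0.016/310.
So 2nε² ≥ ln(310/0.016) = 9.871739.
Hence n ≥ 9.871739/(2·0.128²) = 301.262.
The smallest integer n is 302.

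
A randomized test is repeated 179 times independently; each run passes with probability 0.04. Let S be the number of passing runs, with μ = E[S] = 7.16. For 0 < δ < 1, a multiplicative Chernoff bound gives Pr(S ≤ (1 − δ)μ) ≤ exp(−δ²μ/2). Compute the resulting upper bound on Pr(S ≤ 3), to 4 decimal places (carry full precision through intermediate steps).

0.2986

Write 3 = (1 − δ)μ, so δ = 1 − 3/7.16 = 0.5810056…
Then the exponent is δ²μ/2 = (μ − 3)²/(2μ) = 1.208492.
Bound = exp(−1.208492) = 0.29865.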